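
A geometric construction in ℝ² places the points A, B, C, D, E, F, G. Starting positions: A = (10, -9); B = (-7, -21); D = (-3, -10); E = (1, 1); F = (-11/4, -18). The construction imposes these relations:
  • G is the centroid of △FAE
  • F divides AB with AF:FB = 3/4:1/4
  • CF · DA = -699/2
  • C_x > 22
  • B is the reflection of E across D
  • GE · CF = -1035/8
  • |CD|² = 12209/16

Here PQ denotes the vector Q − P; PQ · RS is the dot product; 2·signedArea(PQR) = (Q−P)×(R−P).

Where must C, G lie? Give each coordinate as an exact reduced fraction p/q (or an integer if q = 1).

C = (91/4, 0)
G = (11/4, -26/3)

1. G_x = 11/4  [G is the centroid of △FAE]
2. G_y = -26/3  [G is the centroid of △FAE]
   → G = (11/4, -26/3)
3. C_x = 91/4  [CF · DA = -699/2 ∩ GE · CF = -1035/8]
4. C_y = 0  [CF · DA = -699/2 ∩ GE · CF = -1035/8]
   → C = (91/4, 0)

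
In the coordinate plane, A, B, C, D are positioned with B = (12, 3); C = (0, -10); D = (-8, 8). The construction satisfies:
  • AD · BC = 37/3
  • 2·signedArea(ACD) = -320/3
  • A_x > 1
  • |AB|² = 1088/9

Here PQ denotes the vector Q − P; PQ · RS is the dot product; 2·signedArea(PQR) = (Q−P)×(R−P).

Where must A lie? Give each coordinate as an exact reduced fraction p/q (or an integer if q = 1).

1. A_x = 4/3  [2·signedArea(ACD) = -320/3 ∩ AD · BC = 37/3]
2. A_y = 1/3  [2·signedArea(ACD) = -320/3 ∩ AD · BC = 37/3]
   → A = (4/3, 1/3)

A = (4/3, 1/3)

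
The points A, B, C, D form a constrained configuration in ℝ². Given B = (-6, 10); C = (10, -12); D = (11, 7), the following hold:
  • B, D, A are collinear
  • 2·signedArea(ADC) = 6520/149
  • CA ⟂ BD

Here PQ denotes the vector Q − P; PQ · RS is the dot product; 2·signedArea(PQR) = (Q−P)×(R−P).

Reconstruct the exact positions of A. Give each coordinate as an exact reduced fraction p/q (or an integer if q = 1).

A = (1979/149, 983/149)

1. A_x = 1979/149  [B, D, A are collinear ∩ CA ⟂ BD]
2. A_y = 983/149  [B, D, A are collinear ∩ CA ⟂ BD]
   → A = (1979/149, 983/149)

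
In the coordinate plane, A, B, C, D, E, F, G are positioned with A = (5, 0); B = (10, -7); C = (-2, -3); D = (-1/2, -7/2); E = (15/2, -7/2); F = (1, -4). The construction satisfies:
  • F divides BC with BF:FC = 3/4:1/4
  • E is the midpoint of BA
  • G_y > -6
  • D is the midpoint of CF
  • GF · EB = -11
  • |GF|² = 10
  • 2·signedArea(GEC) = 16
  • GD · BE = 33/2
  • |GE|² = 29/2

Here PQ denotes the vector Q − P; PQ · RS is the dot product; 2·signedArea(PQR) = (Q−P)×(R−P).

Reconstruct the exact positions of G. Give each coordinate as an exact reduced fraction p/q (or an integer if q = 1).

1. G_x = 4  [GD · BE = 33/2 ∩ 2·signedArea(GEC) = 16]
2. G_y = -5  [GD · BE = 33/2 ∩ 2·signedArea(GEC) = 16]
   → G = (4, -5)

G = (4, -5)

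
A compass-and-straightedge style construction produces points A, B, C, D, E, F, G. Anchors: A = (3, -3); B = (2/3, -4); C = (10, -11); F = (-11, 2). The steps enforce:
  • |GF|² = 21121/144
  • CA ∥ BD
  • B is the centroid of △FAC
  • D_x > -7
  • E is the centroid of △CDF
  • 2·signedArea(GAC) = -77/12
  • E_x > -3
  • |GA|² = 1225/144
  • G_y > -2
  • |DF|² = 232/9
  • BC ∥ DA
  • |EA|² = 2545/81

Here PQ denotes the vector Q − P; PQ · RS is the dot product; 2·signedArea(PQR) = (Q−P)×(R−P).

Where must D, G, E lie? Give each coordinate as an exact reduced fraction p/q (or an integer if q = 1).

D = (-19/3, 4)
E = (-22/9, -5/3)
G = (2/3, -5/4)

1. D_x = -19/3  [BC ∥ DA ∩ CA ∥ BD]
2. D_y = 4  [BC ∥ DA ∩ CA ∥ BD]
   → D = (-19/3, 4)
3. G_x = 2/3  [line 8·x + 7·y + 41/12 = 0 ∩ |GA|² = 1225/144]
4. G_y = -5/4  [line 8·x + 7·y + 41/12 = 0 ∩ |GA|² = 1225/144]
   → G = (2/3, -5/4)
5. E_x = -22/9  [E is the centroid of △CDF]
6. E_y = -5/3  [E is the centroid of △CDF]
   → E = (-22/9, -5/3)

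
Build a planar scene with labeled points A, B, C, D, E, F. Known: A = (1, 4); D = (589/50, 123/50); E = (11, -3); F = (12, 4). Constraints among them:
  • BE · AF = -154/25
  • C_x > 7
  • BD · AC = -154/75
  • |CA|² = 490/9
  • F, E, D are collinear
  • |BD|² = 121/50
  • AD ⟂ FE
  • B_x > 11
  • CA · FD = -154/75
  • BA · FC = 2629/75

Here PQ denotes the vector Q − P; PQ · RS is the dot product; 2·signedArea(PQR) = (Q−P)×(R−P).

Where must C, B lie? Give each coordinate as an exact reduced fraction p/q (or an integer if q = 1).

1. C_x = 8  [line 11/50·x + 77/50·y + -649/150 = 0 ∩ |CA|² = 490/9]
2. C_y = 5/3  [line 11/50·x + 77/50·y + -649/150 = 0 ∩ |CA|² = 490/9]
   → C = (8, 5/3)
3. B_x = 289/25  [BD · AC = -154/75 ∩ BE · AF = -154/25]
4. B_y = 23/25  [BD · AC = -154/75 ∩ BE · AF = -154/25]
   → B = (289/25, 23/25)

B = (289/25, 23/25)
C = (8, 5/3)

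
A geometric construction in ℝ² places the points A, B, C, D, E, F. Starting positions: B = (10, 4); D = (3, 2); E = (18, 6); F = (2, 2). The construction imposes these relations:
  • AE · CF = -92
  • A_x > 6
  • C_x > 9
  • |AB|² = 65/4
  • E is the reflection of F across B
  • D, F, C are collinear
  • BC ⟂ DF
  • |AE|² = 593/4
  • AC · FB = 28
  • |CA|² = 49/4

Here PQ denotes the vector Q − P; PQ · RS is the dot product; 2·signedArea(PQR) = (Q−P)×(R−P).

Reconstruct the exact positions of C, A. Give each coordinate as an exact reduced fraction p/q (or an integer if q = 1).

1. C_x = 10  [D, F, C are collinear ∩ BC ⟂ DF]
2. C_y = 2  [D, F, C are collinear ∩ BC ⟂ DF]
   → C = (10, 2)
3. A_x = 13/2  [AC · FB = 28 ∩ AE · CF = -92]
4. A_y = 2  [AC · FB = 28 ∩ AE · CF = -92]
   → A = (13/2, 2)

A = (13/2, 2)
C = (10, 2)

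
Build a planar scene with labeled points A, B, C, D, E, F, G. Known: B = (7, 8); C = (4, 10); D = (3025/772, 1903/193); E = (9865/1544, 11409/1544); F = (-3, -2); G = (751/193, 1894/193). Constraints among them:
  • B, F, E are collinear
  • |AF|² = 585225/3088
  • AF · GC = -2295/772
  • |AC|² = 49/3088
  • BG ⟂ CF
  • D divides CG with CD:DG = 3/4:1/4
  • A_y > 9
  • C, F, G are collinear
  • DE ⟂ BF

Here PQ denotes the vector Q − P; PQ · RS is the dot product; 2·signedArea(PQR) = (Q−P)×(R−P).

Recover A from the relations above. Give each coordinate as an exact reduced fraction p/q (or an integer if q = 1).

1. A_x = 3039/772  [line -21/193·x + -36/193·y + 1755/772 = 0 ∩ |AF|² = 585225/3088]
2. A_y = 1909/193  [line -21/193·x + -36/193·y + 1755/772 = 0 ∩ |AF|² = 585225/3088]
   → A = (3039/772, 1909/193)

A = (3039/772, 1909/193)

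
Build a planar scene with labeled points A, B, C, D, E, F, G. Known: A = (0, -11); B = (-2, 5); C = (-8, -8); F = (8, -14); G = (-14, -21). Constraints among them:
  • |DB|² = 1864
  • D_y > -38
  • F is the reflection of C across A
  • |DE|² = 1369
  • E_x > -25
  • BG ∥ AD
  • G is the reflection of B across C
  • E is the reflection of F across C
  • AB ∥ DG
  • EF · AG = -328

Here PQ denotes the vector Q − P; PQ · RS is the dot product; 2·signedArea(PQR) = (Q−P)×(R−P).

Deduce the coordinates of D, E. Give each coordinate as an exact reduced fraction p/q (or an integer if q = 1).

1. D_x = -12  [AB ∥ DG ∩ BG ∥ AD]
2. D_y = -37  [AB ∥ DG ∩ BG ∥ AD]
   → D = (-12, -37)
3. E_x = -24  [E is the reflection of F across C]
4. E_y = -2  [E is the reflection of F across C]
   → E = (-24, -2)

D = (-12, -37)
E = (-24, -2)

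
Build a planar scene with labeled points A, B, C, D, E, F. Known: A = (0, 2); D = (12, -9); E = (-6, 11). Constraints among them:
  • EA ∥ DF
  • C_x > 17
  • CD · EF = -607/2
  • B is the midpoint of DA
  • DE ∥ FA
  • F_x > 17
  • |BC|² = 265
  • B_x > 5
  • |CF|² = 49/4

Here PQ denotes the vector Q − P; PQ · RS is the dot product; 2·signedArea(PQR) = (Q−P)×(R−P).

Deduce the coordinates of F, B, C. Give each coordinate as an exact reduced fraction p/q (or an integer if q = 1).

B = (6, -7/2)
C = (18, -29/2)
F = (18, -18)

1. F_x = 18  [DE ∥ FA ∩ EA ∥ DF]
2. F_y = -18  [DE ∥ FA ∩ EA ∥ DF]
   → F = (18, -18)
3. B_x = 6  [B is the midpoint of DA]
4. B_y = -7/2  [B is the midpoint of DA]
   → B = (6, -7/2)
5. C_x = 18  [line -24·x + 29·y + 1705/2 = 0 ∩ |CF|² = 49/4]
6. C_y = -29/2  [line -24·x + 29·y + 1705/2 = 0 ∩ |CF|² = 49/4]
   → C = (18, -29/2)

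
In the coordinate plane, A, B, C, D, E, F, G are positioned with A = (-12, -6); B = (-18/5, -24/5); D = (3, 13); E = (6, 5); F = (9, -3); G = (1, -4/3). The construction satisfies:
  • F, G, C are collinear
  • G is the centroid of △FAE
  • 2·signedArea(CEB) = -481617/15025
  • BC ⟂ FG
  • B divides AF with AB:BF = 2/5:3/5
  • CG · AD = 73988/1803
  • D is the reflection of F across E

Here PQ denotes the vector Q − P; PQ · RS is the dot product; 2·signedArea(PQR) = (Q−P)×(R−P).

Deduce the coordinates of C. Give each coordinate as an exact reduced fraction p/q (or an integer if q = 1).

1. C_x = -8163/3005  [F, G, C are collinear ∩ BC ⟂ FG]
2. C_y = -336/601  [F, G, C are collinear ∩ BC ⟂ FG]
   → C = (-8163/3005, -336/601)

C = (-8163/3005, -336/601)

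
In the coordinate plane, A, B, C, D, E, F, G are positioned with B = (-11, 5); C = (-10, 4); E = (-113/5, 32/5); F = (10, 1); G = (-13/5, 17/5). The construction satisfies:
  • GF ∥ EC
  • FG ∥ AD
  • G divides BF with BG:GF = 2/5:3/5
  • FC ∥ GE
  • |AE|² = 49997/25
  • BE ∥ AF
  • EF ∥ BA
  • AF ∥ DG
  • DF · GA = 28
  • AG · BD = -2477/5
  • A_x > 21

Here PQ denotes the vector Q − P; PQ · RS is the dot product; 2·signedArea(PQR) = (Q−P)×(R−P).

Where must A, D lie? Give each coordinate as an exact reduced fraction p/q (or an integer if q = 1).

1. A_x = 108/5  [BE ∥ AF ∩ EF ∥ BA]
2. A_y = -2/5  [BE ∥ AF ∩ EF ∥ BA]
   → A = (108/5, -2/5)
3. D_x = 9  [AF ∥ DG ∩ FG ∥ AD]
4. D_y = 2  [AF ∥ DG ∩ FG ∥ AD]
   → D = (9, 2)

A = (108/5, -2/5)
D = (9, 2)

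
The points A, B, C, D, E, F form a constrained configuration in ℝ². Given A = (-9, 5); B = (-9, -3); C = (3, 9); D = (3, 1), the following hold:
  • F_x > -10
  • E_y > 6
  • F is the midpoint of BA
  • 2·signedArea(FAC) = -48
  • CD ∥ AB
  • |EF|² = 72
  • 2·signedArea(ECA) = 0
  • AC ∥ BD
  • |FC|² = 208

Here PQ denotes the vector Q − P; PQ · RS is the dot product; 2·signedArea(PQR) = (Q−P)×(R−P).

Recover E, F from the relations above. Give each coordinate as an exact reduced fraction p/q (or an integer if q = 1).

E = (-3, 7)
F = (-9, 1)

1. F_x = -9  [F is the midpoint of BA]
2. F_y = 1  [F is the midpoint of BA]
   → F = (-9, 1)
3. E_x = -3  [line 4·x + -12·y + 96 = 0 ∩ |EF|² = 72]
4. E_y = 7  [line 4·x + -12·y + 96 = 0 ∩ |EF|² = 72]
   → E = (-3, 7)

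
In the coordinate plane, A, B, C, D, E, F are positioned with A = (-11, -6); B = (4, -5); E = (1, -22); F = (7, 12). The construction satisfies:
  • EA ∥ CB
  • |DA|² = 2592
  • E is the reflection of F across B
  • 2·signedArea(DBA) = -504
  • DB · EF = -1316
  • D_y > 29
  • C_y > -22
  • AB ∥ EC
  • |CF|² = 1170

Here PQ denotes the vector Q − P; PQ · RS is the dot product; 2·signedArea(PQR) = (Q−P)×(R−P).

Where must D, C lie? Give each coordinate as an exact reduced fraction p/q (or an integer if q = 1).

1. D_x = 25  [DB · EF = -1316 ∩ 2·signedArea(DBA) = -504]
2. D_y = 30  [DB · EF = -1316 ∩ 2·signedArea(DBA) = -504]
   → D = (25, 30)
3. C_x = 16  [EA ∥ CB ∩ AB ∥ EC]
4. C_y = -21  [EA ∥ CB ∩ AB ∥ EC]
   → C = (16, -21)

C = (16, -21)
D = (25, 30)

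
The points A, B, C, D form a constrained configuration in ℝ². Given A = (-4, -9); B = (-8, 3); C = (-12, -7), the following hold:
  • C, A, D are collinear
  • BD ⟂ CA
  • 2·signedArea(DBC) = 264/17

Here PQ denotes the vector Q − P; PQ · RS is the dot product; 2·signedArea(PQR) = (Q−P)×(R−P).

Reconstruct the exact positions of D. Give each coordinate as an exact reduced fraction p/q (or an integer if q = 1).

1. D_x = -180/17  [C, A, D are collinear ∩ BD ⟂ CA]
2. D_y = -125/17  [C, A, D are collinear ∩ BD ⟂ CA]
   → D = (-180/17, -125/17)

D = (-180/17, -125/17)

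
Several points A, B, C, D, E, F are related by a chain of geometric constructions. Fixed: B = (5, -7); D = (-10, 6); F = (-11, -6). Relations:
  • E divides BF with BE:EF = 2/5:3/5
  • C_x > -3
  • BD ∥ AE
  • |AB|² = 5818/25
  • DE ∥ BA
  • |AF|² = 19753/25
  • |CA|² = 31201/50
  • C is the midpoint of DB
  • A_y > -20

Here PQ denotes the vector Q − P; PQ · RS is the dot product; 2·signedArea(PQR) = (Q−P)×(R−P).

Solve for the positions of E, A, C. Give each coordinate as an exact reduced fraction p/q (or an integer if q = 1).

A = (68/5, -98/5)
C = (-5/2, -1/2)
E = (-7/5, -33/5)

1. E_x = -7/5  [E divides BF with BE:EF = 2/5:3/5]
2. E_y = -33/5  [E divides BF with BE:EF = 2/5:3/5]
   → E = (-7/5, -33/5)
3. A_x = 68/5  [BD ∥ AE ∩ DE ∥ BA]
4. A_y = -98/5  [BD ∥ AE ∩ DE ∥ BA]
   → A = (68/5, -98/5)
5. C_x = -5/2  [C is the midpoint of DB]
6. C_y = -1/2  [C is the midpoint of DB]
   → C = (-5/2, -1/2)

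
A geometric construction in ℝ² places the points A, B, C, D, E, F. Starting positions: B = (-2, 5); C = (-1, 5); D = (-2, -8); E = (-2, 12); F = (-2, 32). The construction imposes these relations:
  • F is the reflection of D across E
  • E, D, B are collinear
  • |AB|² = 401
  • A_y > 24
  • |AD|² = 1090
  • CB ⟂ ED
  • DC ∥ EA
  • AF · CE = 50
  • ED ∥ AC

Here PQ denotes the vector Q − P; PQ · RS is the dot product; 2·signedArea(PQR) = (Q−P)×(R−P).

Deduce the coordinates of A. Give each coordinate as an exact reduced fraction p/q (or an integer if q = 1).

A = (-1, 25)

1. A_x = -1  [ED ∥ AC ∩ DC ∥ EA]
2. A_y = 25  [ED ∥ AC ∩ DC ∥ EA]
   → A = (-1, 25)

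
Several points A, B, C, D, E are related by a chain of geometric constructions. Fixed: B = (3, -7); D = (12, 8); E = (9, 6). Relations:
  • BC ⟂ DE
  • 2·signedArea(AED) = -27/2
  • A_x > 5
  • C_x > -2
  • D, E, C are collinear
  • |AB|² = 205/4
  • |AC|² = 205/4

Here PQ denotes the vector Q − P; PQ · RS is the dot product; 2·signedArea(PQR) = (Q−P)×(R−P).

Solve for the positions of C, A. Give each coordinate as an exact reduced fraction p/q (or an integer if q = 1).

A = (6, -1/2)
C = (-15/13, -10/13)

1. C_x = -15/13  [D, E, C are collinear ∩ BC ⟂ DE]
2. C_y = -10/13  [D, E, C are collinear ∩ BC ⟂ DE]
   → C = (-15/13, -10/13)
3. A_x = 6  [line -2·x + 3·y + 27/2 = 0 ∩ |AC|² = 205/4]
4. A_y = -1/2  [line -2·x + 3·y + 27/2 = 0 ∩ |AC|² = 205/4]
   → A = (6, -1/2)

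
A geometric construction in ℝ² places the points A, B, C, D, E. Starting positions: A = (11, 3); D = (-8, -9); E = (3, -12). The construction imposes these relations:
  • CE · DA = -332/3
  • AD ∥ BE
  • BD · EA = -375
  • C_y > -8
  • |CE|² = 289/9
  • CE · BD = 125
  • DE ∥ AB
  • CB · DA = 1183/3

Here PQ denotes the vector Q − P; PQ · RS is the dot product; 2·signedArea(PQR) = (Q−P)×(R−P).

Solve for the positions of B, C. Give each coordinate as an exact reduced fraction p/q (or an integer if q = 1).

1. B_x = 22  [AD ∥ BE ∩ DE ∥ AB]
2. B_y = 0  [AD ∥ BE ∩ DE ∥ AB]
   → B = (22, 0)
3. C_x = 17/3  [CE · DA = -332/3 ∩ CE · BD = 125]
4. C_y = -7  [CE · DA = -332/3 ∩ CE · BD = 125]
   → C = (17/3, -7)

B = (22, 0)
C = (17/3, -7)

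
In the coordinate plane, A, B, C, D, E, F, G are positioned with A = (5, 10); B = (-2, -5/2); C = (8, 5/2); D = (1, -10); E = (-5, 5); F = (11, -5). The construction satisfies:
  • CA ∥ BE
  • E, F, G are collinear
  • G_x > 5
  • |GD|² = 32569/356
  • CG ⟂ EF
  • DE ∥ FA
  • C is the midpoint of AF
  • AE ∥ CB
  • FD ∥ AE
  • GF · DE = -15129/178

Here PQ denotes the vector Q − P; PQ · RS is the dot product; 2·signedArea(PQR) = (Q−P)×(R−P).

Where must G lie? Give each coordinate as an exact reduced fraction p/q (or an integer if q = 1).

G = (487/89, -275/178)

1. G_x = 487/89  [E, F, G are collinear ∩ CG ⟂ EF]
2. G_y = -275/178  [E, F, G are collinear ∩ CG ⟂ EF]
   → G = (487/89, -275/178)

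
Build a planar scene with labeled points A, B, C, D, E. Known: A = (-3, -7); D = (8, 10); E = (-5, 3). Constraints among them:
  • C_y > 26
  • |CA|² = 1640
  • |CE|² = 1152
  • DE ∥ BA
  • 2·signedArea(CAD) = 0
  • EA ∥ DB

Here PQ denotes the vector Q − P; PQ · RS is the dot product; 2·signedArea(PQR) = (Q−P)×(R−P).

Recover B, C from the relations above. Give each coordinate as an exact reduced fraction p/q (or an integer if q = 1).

1. B_x = 10  [DE ∥ BA ∩ EA ∥ DB]
2. B_y = 0  [DE ∥ BA ∩ EA ∥ DB]
   → B = (10, 0)
3. C_x = 19  [line -17·x + 11·y + 26 = 0 ∩ |CA|² = 1640]
4. C_y = 27  [line -17·x + 11·y + 26 = 0 ∩ |CA|² = 1640]
   → C = (19, 27)

B = (10, 0)
C = (19, 27)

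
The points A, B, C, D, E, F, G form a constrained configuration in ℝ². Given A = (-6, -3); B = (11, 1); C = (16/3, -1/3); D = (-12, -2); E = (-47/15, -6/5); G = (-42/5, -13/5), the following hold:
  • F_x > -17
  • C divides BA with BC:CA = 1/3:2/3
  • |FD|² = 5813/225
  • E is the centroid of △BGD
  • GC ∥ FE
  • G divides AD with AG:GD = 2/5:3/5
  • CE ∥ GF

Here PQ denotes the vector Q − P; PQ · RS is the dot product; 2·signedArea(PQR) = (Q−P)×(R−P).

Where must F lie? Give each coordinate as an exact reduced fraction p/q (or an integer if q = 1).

F = (-253/15, -52/15)

1. F_x = -253/15  [GC ∥ FE ∩ CE ∥ GF]
2. F_y = -52/15  [GC ∥ FE ∩ CE ∥ GF]
   → F = (-253/15, -52/15)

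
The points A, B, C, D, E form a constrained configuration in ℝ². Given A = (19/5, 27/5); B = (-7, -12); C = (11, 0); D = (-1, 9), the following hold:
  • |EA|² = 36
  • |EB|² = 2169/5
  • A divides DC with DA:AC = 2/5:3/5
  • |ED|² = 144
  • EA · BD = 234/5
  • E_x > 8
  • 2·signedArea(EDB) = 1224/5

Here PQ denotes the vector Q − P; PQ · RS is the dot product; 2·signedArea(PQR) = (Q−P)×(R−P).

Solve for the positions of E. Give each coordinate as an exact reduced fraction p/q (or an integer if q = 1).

E = (43/5, 9/5)

1. E_x = 43/5  [2·signedArea(EDB) = 1224/5 ∩ EA · BD = 234/5]
2. E_y = 9/5  [2·signedArea(EDB) = 1224/5 ∩ EA · BD = 234/5]
   → E = (43/5, 9/5)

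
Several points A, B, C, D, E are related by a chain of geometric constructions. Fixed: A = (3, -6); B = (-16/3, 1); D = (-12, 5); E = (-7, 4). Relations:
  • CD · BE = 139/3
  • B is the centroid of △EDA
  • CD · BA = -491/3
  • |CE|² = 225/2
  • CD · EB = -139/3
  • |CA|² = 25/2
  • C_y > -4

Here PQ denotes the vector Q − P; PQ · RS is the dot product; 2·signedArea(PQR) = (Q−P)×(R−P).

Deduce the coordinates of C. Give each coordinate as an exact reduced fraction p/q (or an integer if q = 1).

C = (1/2, -7/2)

1. C_x = 1/2  [CD · EB = -139/3 ∩ CD · BA = -491/3]
2. C_y = -7/2  [CD · EB = -139/3 ∩ CD · BA = -491/3]
   → C = (1/2, -7/2)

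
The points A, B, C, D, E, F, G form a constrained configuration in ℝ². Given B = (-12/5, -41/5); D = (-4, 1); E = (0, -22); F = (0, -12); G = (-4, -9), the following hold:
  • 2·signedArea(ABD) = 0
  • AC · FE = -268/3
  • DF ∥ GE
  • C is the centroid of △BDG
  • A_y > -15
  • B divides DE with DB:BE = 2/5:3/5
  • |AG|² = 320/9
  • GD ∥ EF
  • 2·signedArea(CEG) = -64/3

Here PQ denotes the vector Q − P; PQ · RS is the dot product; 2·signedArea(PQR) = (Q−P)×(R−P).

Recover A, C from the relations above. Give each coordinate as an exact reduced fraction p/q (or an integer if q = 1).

1. C_x = -52/15  [C is the centroid of △BDG]
2. C_y = -27/5  [C is the centroid of △BDG]
   → C = (-52/15, -27/5)
3. A_x = -4/3  [2·signedArea(ABD) = 0 ∩ AC · FE = -268/3]
4. A_y = -43/3  [2·signedArea(ABD) = 0 ∩ AC · FE = -268/3]
   → A = (-4/3, -43/3)

A = (-4/3, -43/3)
C = (-52/15, -27/5)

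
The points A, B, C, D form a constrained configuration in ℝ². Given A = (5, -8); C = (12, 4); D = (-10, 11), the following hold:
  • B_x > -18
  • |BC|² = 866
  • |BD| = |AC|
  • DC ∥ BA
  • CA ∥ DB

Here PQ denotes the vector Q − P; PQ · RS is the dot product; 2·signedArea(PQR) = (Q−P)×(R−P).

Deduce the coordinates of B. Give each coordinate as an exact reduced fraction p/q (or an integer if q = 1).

1. B_x = -17  [DC ∥ BA ∩ CA ∥ DB]
2. B_y = -1  [DC ∥ BA ∩ CA ∥ DB]
   → B = (-17, -1)

B = (-17, -1)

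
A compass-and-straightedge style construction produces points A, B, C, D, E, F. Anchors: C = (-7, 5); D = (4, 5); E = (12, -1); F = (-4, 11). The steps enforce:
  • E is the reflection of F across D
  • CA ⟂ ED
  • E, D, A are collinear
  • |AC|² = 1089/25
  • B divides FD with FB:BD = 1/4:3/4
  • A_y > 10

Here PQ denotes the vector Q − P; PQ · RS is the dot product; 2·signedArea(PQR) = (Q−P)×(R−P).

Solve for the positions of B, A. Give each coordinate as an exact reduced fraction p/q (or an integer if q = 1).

A = (-76/25, 257/25)
B = (-2, 19/2)

1. B_x = -2  [B divides FD with FB:BD = 1/4:3/4]
2. B_y = 19/2  [B divides FD with FB:BD = 1/4:3/4]
   → B = (-2, 19/2)
3. A_x = -76/25  [E, D, A are collinear ∩ CA ⟂ ED]
4. A_y = 257/25  [E, D, A are collinear ∩ CA ⟂ ED]
   → A = (-76/25, 257/25)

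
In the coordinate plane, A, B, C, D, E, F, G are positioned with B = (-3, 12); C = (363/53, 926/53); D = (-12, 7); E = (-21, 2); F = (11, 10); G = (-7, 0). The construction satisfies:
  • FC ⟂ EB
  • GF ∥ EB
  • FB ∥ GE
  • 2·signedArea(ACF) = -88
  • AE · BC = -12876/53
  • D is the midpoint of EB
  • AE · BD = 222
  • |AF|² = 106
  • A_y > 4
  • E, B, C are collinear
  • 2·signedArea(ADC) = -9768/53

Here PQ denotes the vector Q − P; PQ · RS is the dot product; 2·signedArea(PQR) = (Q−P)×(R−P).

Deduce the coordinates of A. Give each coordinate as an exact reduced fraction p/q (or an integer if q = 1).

A = (2, 5)

1. A_x = 2  [2·signedArea(ACF) = -88 ∩ 2·signedArea(ADC) = -9768/53]
2. A_y = 5  [2·signedArea(ACF) = -88 ∩ 2·signedArea(ADC) = -9768/53]
   → A = (2, 5)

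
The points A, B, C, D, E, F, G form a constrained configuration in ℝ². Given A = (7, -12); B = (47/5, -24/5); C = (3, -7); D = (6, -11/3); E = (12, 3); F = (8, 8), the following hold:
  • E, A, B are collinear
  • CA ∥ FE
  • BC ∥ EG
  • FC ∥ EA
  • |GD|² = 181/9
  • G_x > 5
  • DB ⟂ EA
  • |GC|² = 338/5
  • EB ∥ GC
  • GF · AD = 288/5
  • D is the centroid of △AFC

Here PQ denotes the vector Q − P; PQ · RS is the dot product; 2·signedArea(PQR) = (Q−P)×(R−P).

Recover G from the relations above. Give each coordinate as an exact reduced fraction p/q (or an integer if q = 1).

1. G_x = 28/5  [EB ∥ GC ∩ BC ∥ EG]
2. G_y = 4/5  [EB ∥ GC ∩ BC ∥ EG]
   → G = (28/5, 4/5)

G = (28/5, 4/5)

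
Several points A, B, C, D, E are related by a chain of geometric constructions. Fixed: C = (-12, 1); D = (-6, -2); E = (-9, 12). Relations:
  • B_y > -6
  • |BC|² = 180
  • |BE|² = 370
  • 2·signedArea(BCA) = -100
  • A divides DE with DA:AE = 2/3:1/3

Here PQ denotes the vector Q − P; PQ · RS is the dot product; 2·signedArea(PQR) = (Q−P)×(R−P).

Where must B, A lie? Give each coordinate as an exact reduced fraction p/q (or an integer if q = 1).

A = (-8, 22/3)
B = (0, -5)

1. A_x = -8  [A divides DE with DA:AE = 2/3:1/3]
2. A_y = 22/3  [A divides DE with DA:AE = 2/3:1/3]
   → A = (-8, 22/3)
3. B_x = 0  [line -19/3·x + 4·y + 20 = 0 ∩ |BC|² = 180]
4. B_y = -5  [line -19/3·x + 4·y + 20 = 0 ∩ |BC|² = 180]
   → B = (0, -5)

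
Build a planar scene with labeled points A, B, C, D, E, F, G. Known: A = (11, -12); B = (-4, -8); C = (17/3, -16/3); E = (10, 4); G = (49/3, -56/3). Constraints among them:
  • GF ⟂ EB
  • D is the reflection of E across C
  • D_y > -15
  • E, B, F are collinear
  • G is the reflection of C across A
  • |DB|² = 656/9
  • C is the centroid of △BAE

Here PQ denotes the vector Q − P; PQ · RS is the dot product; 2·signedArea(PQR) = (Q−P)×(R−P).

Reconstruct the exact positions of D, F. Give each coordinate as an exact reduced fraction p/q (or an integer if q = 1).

1. D_x = 4/3  [D is the reflection of E across C]
2. D_y = -44/3  [D is the reflection of E across C]
   → D = (4/3, -44/3)
3. F_x = 125/51  [E, B, F are collinear ∩ GF ⟂ EB]
4. F_y = -42/17  [E, B, F are collinear ∩ GF ⟂ EB]
   → F = (125/51, -42/17)

D = (4/3, -44/3)
F = (125/51, -42/17)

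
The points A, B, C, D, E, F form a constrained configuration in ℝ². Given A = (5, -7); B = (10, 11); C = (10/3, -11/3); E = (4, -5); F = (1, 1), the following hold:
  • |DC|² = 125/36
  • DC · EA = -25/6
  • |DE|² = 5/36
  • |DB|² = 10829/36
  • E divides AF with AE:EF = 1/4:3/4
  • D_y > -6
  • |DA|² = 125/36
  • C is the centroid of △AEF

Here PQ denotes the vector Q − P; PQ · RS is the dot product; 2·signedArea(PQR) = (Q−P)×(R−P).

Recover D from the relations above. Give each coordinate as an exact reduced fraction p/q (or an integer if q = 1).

1. D_x = 25/6  [line -1·x + 2·y + 89/6 = 0 ∩ |DA|² = 125/36]
2. D_y = -16/3  [line -1·x + 2·y + 89/6 = 0 ∩ |DA|² = 125/36]
   → D = (25/6, -16/3)

D = (25/6, -16/3)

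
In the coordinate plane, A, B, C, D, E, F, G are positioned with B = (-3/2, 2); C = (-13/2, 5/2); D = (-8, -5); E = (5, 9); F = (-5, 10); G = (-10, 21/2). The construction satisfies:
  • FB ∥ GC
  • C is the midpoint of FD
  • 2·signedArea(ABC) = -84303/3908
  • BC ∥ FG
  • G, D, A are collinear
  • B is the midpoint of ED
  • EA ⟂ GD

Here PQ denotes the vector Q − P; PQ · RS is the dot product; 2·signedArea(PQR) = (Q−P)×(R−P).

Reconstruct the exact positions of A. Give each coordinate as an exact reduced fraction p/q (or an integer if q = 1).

1. A_x = -9344/977  [G, D, A are collinear ∩ EA ⟂ GD]
2. A_y = 6957/977  [G, D, A are collinear ∩ EA ⟂ GD]
   → A = (-9344/977, 6957/977)

A = (-9344/977, 6957/977)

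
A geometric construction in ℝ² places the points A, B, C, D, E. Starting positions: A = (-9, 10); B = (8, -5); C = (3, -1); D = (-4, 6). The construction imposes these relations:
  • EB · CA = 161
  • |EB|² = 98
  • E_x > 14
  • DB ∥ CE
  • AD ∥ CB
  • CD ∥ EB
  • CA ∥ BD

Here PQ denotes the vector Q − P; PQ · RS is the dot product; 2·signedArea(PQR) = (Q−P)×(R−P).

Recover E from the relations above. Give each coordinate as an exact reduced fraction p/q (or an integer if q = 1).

E = (15, -12)

1. E_x = 15  [CD ∥ EB ∩ DB ∥ CE]
2. E_y = -12  [CD ∥ EB ∩ DB ∥ CE]
   → E = (15, -12)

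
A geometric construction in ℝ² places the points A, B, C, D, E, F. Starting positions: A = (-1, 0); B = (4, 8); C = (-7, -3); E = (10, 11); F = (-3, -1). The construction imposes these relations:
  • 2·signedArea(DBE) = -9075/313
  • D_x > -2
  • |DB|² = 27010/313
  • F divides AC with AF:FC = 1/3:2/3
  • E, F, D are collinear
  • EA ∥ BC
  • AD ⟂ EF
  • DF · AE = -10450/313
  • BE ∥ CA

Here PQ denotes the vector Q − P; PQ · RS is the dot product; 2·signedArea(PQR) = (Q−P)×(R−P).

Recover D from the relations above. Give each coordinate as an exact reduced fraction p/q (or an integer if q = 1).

D = (-445/313, 143/313)

1. D_x = -445/313  [E, F, D are collinear ∩ AD ⟂ EF]
2. D_y = 143/313  [E, F, D are collinear ∩ AD ⟂ EF]
   → D = (-445/313, 143/313)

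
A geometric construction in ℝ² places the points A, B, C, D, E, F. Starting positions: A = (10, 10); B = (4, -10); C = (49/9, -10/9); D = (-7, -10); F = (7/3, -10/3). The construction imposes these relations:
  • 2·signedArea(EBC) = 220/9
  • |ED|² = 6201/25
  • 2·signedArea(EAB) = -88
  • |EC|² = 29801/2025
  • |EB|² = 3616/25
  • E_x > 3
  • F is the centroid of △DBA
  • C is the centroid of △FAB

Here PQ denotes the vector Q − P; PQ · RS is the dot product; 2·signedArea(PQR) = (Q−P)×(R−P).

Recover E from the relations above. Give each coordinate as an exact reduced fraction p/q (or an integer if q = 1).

E = (16/5, 2)

1. E_x = 16/5  [2·signedArea(EBC) = 220/9 ∩ 2·signedArea(EAB) = -88]
2. E_y = 2  [2·signedArea(EBC) = 220/9 ∩ 2·signedArea(EAB) = -88]
   → E = (16/5, 2)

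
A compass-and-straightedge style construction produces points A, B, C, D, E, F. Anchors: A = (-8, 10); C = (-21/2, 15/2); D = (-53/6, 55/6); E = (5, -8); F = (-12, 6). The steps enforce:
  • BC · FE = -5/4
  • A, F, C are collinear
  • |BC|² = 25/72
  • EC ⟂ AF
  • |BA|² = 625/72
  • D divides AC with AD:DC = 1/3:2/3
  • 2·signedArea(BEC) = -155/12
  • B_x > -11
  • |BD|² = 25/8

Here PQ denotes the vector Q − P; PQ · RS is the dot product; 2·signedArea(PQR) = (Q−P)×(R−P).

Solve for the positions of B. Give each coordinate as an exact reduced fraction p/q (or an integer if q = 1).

1. B_x = -121/12  [2·signedArea(BEC) = -155/12 ∩ BC · FE = -5/4]
2. B_y = 95/12  [2·signedArea(BEC) = -155/12 ∩ BC · FE = -5/4]
   → B = (-121/12, 95/12)

B = (-121/12, 95/12)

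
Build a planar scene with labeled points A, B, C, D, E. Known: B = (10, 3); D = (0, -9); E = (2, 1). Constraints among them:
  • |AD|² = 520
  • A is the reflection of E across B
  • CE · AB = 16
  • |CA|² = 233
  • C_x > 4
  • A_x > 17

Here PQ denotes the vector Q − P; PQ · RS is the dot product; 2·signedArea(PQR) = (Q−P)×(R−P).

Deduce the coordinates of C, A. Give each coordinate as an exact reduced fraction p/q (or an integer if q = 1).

A = (18, 5)
C = (5, -3)

1. A_x = 18  [A is the reflection of E across B]
2. A_y = 5  [A is the reflection of E across B]
   → A = (18, 5)
3. C_x = 5  [line 8·x + 2·y + -34 = 0 ∩ |CA|² = 233]
4. C_y = -3  [line 8·x + 2·y + -34 = 0 ∩ |CA|² = 233]
   → C = (5, -3)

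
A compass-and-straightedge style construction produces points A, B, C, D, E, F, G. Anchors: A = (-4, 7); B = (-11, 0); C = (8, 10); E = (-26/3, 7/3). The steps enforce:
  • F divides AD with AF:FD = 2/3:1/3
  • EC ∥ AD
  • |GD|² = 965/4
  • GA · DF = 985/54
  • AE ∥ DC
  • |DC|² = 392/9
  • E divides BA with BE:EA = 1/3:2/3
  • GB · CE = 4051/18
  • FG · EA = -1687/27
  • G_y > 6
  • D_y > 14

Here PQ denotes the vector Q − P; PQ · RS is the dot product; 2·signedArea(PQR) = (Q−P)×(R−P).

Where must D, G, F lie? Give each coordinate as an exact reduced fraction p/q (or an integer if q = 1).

D = (38/3, 44/3)
F = (64/9, 109/9)
G = (-1/3, 37/6)

1. D_x = 38/3  [AE ∥ DC ∩ EC ∥ AD]
2. D_y = 44/3  [AE ∥ DC ∩ EC ∥ AD]
   → D = (38/3, 44/3)
3. F_x = 64/9  [F divides AD with AF:FD = 2/3:1/3]
4. F_y = 109/9  [F divides AD with AF:FD = 2/3:1/3]
   → F = (64/9, 109/9)
5. G_x = -1/3  [GB · CE = 4051/18 ∩ FG · EA = -1687/27]
6. G_y = 37/6  [GB · CE = 4051/18 ∩ FG · EA = -1687/27]
   → G = (-1/3, 37/6)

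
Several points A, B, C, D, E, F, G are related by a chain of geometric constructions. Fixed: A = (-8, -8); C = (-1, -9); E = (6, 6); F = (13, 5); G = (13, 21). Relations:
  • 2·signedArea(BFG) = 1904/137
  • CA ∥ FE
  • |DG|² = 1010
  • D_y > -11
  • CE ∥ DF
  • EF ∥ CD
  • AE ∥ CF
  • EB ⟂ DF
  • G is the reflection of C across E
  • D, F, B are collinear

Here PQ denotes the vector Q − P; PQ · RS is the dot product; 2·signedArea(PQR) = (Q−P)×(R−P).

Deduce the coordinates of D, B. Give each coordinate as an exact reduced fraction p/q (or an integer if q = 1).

1. D_x = 6  [CE ∥ DF ∩ EF ∥ CD]
2. D_y = -10  [CE ∥ DF ∩ EF ∥ CD]
   → D = (6, -10)
3. B_x = 1662/137  [D, F, B are collinear ∩ EB ⟂ DF]
4. B_y = 430/137  [D, F, B are collinear ∩ EB ⟂ DF]
   → B = (1662/137, 430/137)

B = (1662/137, 430/137)
D = (6, -10)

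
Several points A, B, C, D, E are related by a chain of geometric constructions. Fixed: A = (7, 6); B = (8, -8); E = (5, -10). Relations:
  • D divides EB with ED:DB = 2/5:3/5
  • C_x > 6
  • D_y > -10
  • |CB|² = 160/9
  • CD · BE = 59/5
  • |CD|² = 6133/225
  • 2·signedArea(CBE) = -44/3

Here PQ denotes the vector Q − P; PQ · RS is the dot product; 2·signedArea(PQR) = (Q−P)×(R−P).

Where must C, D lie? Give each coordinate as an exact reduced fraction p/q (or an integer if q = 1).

1. C_x = 20/3  [line 2·x + -3·y + -76/3 = 0 ∩ |CB|² = 160/9]
2. C_y = -4  [line 2·x + -3·y + -76/3 = 0 ∩ |CB|² = 160/9]
   → C = (20/3, -4)
3. D_x = 31/5  [CD · BE = 59/5 ∩ D divides EB with ED:DB = 2/5:3/5]
4. D_y = -46/5  [CD · BE = 59/5 ∩ D divides EB with ED:DB = 2/5:3/5]
   → D = (31/5, -46/5)

C = (20/3, -4)
D = (31/5, -46/5)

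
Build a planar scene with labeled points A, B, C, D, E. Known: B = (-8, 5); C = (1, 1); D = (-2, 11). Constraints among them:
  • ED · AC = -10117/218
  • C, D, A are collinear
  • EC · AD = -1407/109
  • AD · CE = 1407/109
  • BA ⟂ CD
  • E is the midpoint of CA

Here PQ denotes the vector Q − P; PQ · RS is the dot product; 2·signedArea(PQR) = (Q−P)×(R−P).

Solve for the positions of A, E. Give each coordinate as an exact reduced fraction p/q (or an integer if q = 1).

A = (-92/109, 779/109)
E = (17/218, 444/109)

1. A_x = -92/109  [C, D, A are collinear ∩ BA ⟂ CD]
2. A_y = 779/109  [C, D, A are collinear ∩ BA ⟂ CD]
   → A = (-92/109, 779/109)
3. E_x = 17/218  [E is the midpoint of CA]
4. E_y = 444/109  [E is the midpoint of CA]
   → E = (17/218, 444/109)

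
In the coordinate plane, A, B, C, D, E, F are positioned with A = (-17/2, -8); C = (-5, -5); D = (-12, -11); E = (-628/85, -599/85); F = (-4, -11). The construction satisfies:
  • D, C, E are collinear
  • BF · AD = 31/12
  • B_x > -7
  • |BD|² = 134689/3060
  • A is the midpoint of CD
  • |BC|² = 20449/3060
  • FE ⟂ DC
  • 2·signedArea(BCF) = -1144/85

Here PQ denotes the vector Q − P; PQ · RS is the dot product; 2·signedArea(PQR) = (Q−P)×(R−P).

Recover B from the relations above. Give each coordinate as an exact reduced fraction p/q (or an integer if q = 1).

B = (-3551/510, -568/85)

1. B_x = -3551/510  [2·signedArea(BCF) = -1144/85 ∩ BF · AD = 31/12]
2. B_y = -568/85  [2·signedArea(BCF) = -1144/85 ∩ BF · AD = 31/12]
   → B = (-3551/510, -568/85)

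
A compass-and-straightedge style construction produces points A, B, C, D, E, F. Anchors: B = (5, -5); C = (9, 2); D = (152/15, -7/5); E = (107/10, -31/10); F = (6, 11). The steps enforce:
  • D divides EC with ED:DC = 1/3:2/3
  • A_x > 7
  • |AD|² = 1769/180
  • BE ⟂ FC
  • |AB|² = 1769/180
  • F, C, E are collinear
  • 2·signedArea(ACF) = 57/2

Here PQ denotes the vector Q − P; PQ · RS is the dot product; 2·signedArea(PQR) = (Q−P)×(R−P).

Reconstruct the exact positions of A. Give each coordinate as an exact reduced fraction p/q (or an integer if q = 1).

1. A_x = 227/30  [line -9·x + -3·y + 117/2 = 0 ∩ |AD|² = 1769/180]
2. A_y = -16/5  [line -9·x + -3·y + 117/2 = 0 ∩ |AD|² = 1769/180]
   → A = (227/30, -16/5)

A = (227/30, -16/5)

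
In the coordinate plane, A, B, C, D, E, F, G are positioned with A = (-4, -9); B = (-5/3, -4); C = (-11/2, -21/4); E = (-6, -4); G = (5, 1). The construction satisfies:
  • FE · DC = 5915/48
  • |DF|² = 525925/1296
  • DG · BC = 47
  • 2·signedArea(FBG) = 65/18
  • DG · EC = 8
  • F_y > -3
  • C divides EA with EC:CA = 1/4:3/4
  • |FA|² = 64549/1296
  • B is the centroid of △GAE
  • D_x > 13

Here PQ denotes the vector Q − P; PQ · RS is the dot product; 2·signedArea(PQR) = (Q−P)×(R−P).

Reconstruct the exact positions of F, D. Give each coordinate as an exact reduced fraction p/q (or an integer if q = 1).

1. F_x = -13/18  [line -5·x + 20/3·y + 265/18 = 0 ∩ |FA|² = 64549/1296]
2. F_y = -11/4  [line -5·x + 20/3·y + 265/18 = 0 ∩ |FA|² = 64549/1296]
   → F = (-13/18, -11/4)
3. D_x = 14  [FE · DC = 5915/48 ∩ DG · BC = 47]
4. D_y = 11  [FE · DC = 5915/48 ∩ DG · BC = 47]
   → D = (14, 11)

D = (14, 11)
F = (-13/18, -11/4)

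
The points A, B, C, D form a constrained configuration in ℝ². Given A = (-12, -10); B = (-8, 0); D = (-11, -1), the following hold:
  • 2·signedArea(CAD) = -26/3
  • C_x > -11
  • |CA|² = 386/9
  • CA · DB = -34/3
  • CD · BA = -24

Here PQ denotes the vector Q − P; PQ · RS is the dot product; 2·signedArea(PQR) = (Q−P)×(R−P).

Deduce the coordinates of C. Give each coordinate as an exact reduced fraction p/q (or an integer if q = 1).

C = (-31/3, -11/3)

1. C_x = -31/3  [CD · BA = -24 ∩ CA · DB = -34/3]
2. C_y = -11/3  [CD · BA = -24 ∩ CA · DB = -34/3]
   → C = (-31/3, -11/3)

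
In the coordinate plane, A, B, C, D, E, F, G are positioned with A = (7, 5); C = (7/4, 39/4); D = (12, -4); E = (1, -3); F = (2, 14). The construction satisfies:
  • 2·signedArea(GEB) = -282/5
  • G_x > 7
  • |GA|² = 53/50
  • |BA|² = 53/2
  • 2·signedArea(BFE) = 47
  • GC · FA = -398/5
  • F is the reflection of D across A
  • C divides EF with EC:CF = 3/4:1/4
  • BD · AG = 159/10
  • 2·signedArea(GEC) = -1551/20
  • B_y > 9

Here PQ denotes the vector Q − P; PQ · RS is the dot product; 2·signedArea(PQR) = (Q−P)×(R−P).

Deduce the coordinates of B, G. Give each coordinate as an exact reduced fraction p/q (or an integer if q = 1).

1. B_x = 9/2  [line 17·x + -1·y + -67 = 0 ∩ |BA|² = 53/2]
2. B_y = 19/2  [line 17·x + -1·y + -67 = 0 ∩ |BA|² = 53/2]
   → B = (9/2, 19/2)
3. G_x = 15/2  [BD · AG = 159/10 ∩ 2·signedArea(GEB) = -282/5]
4. G_y = 41/10  [BD · AG = 159/10 ∩ 2·signedArea(GEB) = -282/5]
   → G = (15/2, 41/10)

B = (9/2, 19/2)
G = (15/2, 41/10)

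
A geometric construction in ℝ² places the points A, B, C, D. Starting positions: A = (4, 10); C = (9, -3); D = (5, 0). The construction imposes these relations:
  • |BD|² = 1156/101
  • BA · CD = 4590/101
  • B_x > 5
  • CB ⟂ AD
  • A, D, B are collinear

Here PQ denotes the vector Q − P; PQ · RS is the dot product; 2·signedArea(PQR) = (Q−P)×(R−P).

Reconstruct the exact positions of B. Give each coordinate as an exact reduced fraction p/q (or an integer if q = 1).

B = (539/101, -340/101)

1. B_x = 539/101  [A, D, B are collinear ∩ CB ⟂ AD]
2. B_y = -340/101  [A, D, B are collinear ∩ CB ⟂ AD]
   → B = (539/101, -340/101)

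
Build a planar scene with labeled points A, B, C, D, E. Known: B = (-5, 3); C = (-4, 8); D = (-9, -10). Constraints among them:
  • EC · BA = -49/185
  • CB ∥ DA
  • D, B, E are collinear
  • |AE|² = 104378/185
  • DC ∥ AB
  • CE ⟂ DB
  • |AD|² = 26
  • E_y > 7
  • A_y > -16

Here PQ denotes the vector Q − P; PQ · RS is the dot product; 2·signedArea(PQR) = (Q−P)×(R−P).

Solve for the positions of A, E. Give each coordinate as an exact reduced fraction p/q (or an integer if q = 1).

1. A_x = -10  [DC ∥ AB ∩ CB ∥ DA]
2. A_y = -15  [DC ∥ AB ∩ CB ∥ DA]
   → A = (-10, -15)
3. E_x = -649/185  [D, B, E are collinear ∩ CE ⟂ DB]
4. E_y = 1452/185  [D, B, E are collinear ∩ CE ⟂ DB]
   → E = (-649/185, 1452/185)

A = (-10, -15)
E = (-649/185, 1452/185)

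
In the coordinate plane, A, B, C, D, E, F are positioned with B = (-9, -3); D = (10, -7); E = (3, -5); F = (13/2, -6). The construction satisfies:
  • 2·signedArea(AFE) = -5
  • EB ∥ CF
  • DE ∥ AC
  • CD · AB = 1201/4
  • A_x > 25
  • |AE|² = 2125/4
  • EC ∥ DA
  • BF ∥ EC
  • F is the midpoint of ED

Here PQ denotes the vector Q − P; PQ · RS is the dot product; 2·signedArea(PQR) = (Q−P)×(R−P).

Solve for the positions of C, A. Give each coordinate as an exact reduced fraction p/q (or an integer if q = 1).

A = (51/2, -10)
C = (37/2, -8)

1. C_x = 37/2  [EB ∥ CF ∩ BF ∥ EC]
2. C_y = -8  [EB ∥ CF ∩ BF ∥ EC]
   → C = (37/2, -8)
3. A_x = 51/2  [DE ∥ AC ∩ EC ∥ DA]
4. A_y = -10  [DE ∥ AC ∩ EC ∥ DA]
   → A = (51/2, -10)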